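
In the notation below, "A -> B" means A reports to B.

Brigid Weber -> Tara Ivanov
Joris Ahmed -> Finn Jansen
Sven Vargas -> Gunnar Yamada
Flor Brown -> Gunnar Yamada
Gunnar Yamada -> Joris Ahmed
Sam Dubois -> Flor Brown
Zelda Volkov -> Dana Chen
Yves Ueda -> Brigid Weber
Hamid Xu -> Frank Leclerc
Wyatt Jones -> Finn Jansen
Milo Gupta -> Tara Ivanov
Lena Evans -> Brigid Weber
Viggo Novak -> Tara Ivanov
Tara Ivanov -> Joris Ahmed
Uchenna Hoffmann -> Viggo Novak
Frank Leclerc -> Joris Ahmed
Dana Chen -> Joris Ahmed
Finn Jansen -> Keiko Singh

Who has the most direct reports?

Joris Ahmed

Direct-report counts: Keiko Singh has 1; Finn Jansen has 2; Joris Ahmed has 4; Frank Leclerc has 1; Gunnar Yamada has 2; Flor Brown has 1; Tara Ivanov has 3; Viggo Novak has 1; Brigid Weber has 2; Dana Chen has 1. The largest is 4, held by Joris Ahmed.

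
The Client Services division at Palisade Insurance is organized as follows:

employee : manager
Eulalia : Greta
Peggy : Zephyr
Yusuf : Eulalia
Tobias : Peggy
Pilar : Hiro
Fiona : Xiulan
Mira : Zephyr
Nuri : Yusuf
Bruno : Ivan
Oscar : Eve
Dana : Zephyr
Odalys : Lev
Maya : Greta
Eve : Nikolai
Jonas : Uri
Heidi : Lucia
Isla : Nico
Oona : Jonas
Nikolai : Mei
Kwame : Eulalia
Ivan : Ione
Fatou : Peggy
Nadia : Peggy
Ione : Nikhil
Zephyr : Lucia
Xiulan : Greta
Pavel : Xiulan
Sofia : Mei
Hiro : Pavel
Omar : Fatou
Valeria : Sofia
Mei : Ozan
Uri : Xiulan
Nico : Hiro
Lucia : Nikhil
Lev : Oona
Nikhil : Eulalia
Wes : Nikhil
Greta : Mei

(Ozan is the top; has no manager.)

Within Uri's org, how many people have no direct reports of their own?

1

The only person in Uri's organization with no one reporting to them is Odalys. That is 1.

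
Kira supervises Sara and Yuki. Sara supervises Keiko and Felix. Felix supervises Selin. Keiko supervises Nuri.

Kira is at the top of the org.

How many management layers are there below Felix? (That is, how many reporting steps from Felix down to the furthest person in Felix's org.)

1

The longest chain under Felix runs Felix → Selin, which is 1 level below Felix.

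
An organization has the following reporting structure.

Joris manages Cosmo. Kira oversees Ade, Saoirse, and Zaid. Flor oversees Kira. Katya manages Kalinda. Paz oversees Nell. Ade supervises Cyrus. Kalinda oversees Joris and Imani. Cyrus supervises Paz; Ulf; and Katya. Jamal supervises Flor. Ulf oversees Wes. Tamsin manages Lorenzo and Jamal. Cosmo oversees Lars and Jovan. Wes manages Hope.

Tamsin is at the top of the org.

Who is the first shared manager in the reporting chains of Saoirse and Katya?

Kira

Saoirse's chain of managers is Kira, Flor, Jamal, Tamsin. Katya's chain of managers is Cyrus, Ade, Kira, Flor, Jamal, Tamsin. The first manager that appears in both chains is Kira.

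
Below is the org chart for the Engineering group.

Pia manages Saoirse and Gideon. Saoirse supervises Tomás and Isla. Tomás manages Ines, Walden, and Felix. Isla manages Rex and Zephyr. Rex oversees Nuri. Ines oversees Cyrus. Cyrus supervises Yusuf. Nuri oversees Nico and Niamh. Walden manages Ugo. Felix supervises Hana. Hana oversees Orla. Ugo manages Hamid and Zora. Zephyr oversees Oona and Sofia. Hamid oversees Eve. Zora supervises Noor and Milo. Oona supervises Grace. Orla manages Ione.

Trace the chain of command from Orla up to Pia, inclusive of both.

Orla -> Hana -> Felix -> Tomás -> Saoirse -> Pia

Orla reports to Hana. Hana reports to Felix. Felix reports to Tomás. Tomás reports to Saoirse. Saoirse reports to Pia. Pia is at the top.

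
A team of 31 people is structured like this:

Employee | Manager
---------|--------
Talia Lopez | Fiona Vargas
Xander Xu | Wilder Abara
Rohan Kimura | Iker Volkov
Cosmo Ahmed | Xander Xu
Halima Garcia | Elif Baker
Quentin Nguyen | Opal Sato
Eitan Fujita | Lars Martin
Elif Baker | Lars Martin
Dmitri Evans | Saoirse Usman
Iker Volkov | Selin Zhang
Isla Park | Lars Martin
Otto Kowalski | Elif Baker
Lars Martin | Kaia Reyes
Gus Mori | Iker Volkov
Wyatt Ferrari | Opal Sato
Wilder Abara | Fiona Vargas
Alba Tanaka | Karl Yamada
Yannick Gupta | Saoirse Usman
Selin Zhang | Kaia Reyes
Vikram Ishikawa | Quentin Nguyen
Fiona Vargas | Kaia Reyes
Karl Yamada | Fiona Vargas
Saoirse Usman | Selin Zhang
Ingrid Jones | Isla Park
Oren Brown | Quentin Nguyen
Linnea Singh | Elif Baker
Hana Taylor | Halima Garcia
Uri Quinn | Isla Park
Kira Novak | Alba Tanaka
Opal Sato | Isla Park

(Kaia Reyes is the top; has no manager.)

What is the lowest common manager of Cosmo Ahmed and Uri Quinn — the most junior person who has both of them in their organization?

Cosmo Ahmed's chain of managers is Xander Xu, Wilder Abara, Fiona Vargas, Kaia Reyes. Uri Quinn's chain of managers is Isla Park, Lars Martin, Kaia Reyes. The first manager that appears in both chains is Kaia Reyes.

Kaia Reyes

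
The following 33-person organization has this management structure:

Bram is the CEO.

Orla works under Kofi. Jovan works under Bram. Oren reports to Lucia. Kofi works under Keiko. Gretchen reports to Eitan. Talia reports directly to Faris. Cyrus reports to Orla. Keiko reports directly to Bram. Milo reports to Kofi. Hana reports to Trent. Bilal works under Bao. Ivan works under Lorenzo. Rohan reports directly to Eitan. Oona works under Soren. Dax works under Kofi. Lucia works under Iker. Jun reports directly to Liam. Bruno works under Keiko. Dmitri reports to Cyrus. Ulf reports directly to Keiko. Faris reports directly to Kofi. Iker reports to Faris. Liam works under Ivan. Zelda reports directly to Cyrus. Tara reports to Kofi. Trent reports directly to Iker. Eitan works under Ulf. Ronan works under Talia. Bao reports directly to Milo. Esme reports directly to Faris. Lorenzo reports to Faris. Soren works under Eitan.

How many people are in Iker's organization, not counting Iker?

Iker directly manages Trent, Lucia. Under Trent: Hana (1). Under Lucia: Oren (1). So Iker's organization is 2 direct reports plus everyone under them: 2 + 2 = 4.

4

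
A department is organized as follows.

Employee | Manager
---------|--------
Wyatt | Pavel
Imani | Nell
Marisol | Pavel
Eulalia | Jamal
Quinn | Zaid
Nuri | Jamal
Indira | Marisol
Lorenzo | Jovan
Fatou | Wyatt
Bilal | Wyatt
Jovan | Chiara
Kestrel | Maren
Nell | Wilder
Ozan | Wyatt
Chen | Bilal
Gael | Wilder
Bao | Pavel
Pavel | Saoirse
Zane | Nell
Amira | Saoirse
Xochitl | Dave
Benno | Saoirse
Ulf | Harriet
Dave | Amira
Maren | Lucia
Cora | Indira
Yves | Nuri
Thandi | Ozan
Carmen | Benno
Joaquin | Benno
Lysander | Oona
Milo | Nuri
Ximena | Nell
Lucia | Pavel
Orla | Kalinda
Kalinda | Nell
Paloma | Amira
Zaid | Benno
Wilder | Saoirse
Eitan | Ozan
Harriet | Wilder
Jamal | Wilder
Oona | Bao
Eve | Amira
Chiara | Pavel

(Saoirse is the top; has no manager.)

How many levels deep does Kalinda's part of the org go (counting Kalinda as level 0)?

1

The longest chain under Kalinda runs Kalinda → Orla, which is 1 level below Kalinda.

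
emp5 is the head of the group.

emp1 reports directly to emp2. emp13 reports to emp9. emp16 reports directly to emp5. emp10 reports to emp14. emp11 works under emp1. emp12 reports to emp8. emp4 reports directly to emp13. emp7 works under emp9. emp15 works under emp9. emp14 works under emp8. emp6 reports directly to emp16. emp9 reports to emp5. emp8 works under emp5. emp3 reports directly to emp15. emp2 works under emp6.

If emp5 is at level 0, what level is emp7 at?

Chain from emp7 up to emp5: emp7 → emp9 → emp5. That is 2 steps up, so emp7 is 2 levels below emp5.

2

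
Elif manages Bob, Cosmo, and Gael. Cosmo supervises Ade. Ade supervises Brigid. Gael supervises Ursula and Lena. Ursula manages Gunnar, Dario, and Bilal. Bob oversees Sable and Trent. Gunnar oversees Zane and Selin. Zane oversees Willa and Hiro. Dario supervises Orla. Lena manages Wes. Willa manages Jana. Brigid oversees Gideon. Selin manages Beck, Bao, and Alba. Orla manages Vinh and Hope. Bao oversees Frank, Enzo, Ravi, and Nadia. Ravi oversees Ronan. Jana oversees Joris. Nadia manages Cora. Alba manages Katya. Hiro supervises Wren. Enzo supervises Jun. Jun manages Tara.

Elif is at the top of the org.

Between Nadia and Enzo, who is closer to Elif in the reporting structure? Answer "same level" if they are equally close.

same level

Both Nadia and Enzo are 6 levels below Elif.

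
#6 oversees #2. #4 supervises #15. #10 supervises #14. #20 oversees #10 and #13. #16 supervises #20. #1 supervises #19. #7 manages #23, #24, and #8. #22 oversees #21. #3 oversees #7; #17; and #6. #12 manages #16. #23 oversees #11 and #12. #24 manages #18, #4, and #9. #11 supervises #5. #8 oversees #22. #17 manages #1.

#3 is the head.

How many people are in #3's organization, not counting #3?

#3 directly manages #7, #17, #6. Under #7: #8, #22, #21, #24, #9, #4, #15, #18, #23, #12, #16, #20, #13, #10, #14, #11, #5 (17). Under #17: #1, #19 (2). Under #6: #2 (1). So #3's organization is 3 direct reports plus everyone under them: 18 + 3 + 2 = 23.

23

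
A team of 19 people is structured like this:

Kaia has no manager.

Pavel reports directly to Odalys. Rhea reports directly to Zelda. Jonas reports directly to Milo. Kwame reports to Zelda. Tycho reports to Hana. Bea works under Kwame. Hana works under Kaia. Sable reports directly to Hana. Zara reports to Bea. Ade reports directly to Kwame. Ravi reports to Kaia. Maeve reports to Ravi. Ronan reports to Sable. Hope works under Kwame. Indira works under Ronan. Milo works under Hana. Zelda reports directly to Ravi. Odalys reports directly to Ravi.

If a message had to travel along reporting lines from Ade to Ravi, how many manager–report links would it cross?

Ade is in Ravi's organization: the chain from Ade up to Ravi is Ade → Kwame → Zelda → Ravi, which is 3 links.

3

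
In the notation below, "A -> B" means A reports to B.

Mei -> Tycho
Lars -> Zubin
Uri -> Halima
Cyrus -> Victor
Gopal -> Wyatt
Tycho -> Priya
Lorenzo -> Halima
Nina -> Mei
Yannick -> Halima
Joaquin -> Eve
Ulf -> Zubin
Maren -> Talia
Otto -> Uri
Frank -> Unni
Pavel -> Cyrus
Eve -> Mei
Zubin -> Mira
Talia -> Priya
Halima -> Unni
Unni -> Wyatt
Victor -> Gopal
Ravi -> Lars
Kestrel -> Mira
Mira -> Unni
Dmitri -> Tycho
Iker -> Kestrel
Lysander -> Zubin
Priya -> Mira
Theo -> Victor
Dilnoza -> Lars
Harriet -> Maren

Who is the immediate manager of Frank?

Unni

Frank reports directly to Unni.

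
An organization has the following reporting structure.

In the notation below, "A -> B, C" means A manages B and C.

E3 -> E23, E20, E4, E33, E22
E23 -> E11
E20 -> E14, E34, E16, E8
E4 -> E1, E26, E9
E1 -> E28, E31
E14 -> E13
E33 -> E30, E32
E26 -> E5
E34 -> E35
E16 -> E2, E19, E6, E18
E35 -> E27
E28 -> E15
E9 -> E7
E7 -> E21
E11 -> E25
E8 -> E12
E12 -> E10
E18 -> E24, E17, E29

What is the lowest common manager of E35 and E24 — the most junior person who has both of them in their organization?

E20

E35's chain of managers is E34, E20, E3. E24's chain of managers is E18, E16, E20, E3. The first manager that appears in both chains is E20.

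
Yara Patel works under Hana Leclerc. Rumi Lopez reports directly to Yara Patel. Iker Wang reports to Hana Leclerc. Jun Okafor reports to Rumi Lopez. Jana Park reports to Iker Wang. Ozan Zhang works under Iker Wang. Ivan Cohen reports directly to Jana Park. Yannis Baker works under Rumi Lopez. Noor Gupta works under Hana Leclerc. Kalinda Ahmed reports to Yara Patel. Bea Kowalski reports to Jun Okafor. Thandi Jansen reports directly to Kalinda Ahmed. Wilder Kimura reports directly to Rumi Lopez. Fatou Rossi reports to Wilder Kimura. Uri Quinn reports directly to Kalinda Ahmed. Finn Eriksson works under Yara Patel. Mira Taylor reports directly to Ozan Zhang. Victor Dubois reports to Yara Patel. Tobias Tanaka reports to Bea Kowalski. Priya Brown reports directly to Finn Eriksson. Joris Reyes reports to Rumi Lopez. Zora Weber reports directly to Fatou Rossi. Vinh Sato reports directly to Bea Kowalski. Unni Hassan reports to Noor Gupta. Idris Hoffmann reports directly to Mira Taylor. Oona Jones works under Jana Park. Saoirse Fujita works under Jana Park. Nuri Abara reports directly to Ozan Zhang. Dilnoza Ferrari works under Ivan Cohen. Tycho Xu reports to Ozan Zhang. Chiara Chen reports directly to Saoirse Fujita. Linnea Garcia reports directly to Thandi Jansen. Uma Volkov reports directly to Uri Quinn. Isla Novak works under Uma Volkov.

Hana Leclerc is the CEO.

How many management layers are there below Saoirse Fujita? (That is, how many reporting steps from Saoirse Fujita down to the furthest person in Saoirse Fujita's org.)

1

The longest chain under Saoirse Fujita runs Saoirse Fujita → Chiara Chen, which is 1 level below Saoirse Fujita.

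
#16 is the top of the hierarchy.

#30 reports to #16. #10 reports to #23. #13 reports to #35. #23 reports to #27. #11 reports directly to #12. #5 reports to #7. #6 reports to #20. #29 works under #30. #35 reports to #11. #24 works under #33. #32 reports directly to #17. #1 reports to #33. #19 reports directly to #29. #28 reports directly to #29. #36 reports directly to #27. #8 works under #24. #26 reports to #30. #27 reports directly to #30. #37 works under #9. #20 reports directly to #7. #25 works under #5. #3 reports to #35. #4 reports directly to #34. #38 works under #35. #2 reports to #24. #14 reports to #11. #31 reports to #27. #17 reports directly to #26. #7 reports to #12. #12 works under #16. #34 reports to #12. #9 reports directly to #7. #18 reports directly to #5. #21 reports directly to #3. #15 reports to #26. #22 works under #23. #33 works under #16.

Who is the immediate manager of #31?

#27

#31 reports directly to #27.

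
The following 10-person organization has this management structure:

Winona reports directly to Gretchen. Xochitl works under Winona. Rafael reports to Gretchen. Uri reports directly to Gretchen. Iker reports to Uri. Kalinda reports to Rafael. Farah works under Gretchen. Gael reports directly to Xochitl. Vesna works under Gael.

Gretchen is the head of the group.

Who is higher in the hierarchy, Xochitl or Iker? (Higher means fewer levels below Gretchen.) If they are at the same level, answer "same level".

same level

Both Xochitl and Iker are 2 levels below Gretchen.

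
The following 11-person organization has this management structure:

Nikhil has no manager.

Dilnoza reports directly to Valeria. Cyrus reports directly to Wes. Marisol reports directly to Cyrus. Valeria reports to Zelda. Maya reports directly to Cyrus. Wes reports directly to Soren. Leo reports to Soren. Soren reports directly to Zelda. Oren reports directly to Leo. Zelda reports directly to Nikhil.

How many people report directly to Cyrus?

Cyrus directly manages Marisol, Maya. That is 2 direct reports.

2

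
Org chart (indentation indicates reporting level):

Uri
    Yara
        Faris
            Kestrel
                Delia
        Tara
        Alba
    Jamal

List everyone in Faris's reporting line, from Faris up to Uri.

Faris -> Yara -> Uri

Faris reports to Yara. Yara reports to Uri. Uri is at the top.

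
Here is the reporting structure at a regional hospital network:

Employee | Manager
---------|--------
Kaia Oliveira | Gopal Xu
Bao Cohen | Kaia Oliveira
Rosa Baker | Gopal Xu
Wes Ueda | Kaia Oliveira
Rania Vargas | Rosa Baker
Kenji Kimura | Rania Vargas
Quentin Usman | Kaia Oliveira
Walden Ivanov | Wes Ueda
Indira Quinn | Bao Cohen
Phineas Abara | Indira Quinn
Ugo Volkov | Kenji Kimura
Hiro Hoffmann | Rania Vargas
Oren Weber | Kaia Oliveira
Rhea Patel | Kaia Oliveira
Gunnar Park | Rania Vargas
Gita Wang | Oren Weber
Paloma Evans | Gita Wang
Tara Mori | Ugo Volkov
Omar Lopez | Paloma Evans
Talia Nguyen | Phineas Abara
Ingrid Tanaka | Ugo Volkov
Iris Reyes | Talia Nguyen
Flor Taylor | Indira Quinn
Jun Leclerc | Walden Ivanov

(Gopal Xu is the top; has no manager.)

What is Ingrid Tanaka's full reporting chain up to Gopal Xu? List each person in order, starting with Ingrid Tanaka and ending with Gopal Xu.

Ingrid Tanaka -> Ugo Volkov -> Kenji Kimura -> Rania Vargas -> Rosa Baker -> Gopal Xu

Ingrid Tanaka reports to Ugo Volkov. Ugo Volkov reports to Kenji Kimura. Kenji Kimura reports to Rania Vargas. Rania Vargas reports to Rosa Baker. Rosa Baker reports to Gopal Xu. Gopal Xu is at the top.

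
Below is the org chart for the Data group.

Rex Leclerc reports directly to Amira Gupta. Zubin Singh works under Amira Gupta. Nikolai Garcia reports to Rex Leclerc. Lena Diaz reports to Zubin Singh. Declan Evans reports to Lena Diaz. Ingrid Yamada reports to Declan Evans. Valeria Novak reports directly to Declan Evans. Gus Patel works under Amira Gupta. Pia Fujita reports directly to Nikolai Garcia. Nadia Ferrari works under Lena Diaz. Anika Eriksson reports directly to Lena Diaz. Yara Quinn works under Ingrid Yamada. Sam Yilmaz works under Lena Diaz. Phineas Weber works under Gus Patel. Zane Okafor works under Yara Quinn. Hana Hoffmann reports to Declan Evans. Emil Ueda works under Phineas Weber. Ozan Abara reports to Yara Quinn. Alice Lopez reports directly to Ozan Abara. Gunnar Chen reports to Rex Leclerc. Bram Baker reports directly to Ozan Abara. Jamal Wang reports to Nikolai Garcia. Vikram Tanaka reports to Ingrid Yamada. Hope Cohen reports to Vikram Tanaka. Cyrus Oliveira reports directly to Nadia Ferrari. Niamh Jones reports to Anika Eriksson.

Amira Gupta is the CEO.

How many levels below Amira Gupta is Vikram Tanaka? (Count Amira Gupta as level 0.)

Chain from Vikram Tanaka up to Amira Gupta: Vikram Tanaka → Ingrid Yamada → Declan Evans → Lena Diaz → Zubin Singh → Amira Gupta. That is 5 steps up, so Vikram Tanaka is 5 levels below Amira Gupta.

5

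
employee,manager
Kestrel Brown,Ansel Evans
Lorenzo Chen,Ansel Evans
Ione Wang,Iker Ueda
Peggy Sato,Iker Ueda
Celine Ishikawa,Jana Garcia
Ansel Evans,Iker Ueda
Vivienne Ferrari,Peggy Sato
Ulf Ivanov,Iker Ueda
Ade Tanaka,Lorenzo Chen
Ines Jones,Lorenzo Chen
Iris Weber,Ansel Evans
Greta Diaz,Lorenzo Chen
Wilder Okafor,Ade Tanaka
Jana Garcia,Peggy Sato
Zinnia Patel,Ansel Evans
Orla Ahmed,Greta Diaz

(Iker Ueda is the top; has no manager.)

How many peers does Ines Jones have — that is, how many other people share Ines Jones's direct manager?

Ines Jones reports to Lorenzo Chen. Lorenzo Chen's other direct reports are Greta Diaz, Ade Tanaka — 2 peers.

2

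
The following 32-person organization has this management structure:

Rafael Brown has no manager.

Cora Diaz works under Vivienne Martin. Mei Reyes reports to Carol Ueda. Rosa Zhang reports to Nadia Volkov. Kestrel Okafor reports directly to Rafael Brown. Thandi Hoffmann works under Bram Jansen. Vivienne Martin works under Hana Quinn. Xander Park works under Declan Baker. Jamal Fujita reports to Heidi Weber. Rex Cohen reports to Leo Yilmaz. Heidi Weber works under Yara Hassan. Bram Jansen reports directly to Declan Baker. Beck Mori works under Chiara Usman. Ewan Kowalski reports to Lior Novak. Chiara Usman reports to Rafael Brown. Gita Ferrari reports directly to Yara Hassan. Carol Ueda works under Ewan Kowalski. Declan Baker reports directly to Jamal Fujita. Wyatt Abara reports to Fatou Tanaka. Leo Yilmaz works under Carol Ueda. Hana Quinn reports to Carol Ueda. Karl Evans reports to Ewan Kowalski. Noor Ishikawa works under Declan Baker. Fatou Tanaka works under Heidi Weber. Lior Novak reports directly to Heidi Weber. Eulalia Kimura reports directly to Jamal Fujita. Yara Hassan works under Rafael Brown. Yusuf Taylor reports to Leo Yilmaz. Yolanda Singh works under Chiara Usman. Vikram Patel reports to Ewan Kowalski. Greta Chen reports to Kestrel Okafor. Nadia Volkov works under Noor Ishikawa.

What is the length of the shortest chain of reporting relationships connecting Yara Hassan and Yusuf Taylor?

Yusuf Taylor is in Yara Hassan's organization: the chain from Yusuf Taylor up to Yara Hassan is Yusuf Taylor → Leo Yilmaz → Carol Ueda → Ewan Kowalski → Lior Novak → Heidi Weber → Yara Hassan, which is 6 links.

6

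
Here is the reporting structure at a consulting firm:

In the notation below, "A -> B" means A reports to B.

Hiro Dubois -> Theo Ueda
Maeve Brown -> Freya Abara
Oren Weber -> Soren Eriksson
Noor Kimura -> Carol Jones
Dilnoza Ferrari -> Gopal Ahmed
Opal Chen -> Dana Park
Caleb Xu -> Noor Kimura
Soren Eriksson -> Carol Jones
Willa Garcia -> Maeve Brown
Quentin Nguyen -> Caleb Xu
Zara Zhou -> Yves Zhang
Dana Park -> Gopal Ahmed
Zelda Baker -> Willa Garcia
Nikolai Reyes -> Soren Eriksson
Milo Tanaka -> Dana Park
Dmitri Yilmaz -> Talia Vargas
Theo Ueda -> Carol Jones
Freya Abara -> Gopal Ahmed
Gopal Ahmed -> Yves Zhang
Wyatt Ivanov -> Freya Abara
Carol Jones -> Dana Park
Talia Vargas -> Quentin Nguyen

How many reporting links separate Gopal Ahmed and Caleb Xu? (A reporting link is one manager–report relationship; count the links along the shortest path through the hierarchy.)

Caleb Xu is in Gopal Ahmed's organization: the chain from Caleb Xu up to Gopal Ahmed is Caleb Xu → Noor Kimura → Carol Jones → Dana Park → Gopal Ahmed, which is 4 links.

4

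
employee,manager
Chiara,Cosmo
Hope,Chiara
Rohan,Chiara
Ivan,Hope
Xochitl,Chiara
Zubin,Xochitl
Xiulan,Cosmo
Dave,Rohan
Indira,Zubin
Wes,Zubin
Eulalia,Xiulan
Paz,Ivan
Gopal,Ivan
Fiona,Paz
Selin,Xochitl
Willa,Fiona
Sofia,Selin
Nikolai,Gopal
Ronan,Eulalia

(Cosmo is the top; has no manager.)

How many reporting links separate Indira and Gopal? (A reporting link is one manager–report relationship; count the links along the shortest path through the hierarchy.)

6

Indira is 3 levels below Chiara, and Gopal is 3 levels below Chiara (their lowest common manager). The shortest path runs up from Indira to Chiara and back down to Gopal: 3 + 3 = 6 links.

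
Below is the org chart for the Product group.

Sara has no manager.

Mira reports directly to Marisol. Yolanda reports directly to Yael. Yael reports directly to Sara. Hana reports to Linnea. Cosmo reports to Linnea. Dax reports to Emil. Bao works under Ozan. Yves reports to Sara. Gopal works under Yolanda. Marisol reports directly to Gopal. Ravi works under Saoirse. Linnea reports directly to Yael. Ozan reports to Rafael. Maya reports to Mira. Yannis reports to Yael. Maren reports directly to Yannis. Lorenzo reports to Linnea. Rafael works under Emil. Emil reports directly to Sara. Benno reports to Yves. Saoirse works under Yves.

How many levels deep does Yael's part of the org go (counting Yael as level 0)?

5

The longest chain under Yael runs Yael → Yolanda → Gopal → Marisol → Mira → Maya, which is 5 levels below Yael.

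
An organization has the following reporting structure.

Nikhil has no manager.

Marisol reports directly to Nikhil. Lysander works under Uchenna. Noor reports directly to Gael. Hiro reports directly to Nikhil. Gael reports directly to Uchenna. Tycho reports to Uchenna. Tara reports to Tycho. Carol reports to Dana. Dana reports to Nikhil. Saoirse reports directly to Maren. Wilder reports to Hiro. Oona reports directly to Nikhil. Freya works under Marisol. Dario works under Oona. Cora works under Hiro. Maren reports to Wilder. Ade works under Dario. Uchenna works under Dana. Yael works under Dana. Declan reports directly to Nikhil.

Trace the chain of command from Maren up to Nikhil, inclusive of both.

Maren reports to Wilder. Wilder reports to Hiro. Hiro reports to Nikhil. Nikhil is at the top.

Maren -> Wilder -> Hiro -> Nikhil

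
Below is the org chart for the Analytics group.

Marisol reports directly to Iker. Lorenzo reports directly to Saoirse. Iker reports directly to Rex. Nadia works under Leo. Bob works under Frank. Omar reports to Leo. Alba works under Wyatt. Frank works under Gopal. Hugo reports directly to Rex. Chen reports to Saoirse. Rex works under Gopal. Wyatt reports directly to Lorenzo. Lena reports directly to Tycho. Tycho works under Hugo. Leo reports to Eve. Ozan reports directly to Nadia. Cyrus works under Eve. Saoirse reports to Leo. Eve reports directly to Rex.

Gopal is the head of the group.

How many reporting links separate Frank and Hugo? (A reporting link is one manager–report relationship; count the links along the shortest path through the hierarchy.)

Frank is 1 level below Gopal, and Hugo is 2 levels below Gopal (their lowest common manager). The shortest path runs up from Frank to Gopal and back down to Hugo: 1 + 2 = 3 links.

3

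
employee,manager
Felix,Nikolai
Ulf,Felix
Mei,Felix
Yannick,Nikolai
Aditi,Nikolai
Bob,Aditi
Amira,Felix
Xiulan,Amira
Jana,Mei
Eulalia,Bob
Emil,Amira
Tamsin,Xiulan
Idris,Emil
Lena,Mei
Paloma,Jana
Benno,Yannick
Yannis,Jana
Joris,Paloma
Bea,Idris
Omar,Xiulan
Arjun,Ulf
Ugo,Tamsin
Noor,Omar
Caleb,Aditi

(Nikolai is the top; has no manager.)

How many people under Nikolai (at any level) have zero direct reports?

10

The people in Nikolai's organization with no one reporting to them are Caleb, Eulalia, Benno, Bea, Noor, Ugo, Lena, Yannis, Joris, Arjun. That is 10.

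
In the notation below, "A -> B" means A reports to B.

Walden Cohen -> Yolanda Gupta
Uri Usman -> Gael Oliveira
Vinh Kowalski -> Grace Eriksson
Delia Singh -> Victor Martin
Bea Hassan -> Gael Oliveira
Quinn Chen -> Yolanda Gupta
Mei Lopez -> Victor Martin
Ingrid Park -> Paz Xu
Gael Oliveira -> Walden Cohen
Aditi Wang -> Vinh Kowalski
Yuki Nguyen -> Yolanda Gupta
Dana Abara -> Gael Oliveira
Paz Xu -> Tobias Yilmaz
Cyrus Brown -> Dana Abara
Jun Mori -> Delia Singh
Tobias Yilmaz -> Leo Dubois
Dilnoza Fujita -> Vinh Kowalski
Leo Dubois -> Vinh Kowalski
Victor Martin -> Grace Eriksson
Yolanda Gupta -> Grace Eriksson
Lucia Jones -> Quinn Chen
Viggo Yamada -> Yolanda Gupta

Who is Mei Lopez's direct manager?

Victor Martin

Mei Lopez reports directly to Victor Martin.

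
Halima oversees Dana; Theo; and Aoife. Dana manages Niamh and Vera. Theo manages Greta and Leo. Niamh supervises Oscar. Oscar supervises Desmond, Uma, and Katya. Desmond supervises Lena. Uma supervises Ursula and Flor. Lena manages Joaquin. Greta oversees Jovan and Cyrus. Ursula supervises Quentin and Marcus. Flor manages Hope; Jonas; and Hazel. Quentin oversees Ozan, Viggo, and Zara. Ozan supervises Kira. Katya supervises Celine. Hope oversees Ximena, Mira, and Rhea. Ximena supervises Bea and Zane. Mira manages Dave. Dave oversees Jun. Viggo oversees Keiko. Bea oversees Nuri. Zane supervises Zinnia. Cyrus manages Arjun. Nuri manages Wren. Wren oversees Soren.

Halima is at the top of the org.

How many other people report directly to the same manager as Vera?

1

Vera reports to Dana. Dana's other direct reports are Niamh — 1 peer.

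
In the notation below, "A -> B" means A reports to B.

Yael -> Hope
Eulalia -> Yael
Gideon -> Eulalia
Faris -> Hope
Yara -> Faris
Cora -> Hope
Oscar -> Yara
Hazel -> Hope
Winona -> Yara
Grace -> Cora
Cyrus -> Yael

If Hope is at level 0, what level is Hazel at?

Chain from Hazel up to Hope: Hazel → Hope. That is 1 step up, so Hazel is 1 level below Hope.

1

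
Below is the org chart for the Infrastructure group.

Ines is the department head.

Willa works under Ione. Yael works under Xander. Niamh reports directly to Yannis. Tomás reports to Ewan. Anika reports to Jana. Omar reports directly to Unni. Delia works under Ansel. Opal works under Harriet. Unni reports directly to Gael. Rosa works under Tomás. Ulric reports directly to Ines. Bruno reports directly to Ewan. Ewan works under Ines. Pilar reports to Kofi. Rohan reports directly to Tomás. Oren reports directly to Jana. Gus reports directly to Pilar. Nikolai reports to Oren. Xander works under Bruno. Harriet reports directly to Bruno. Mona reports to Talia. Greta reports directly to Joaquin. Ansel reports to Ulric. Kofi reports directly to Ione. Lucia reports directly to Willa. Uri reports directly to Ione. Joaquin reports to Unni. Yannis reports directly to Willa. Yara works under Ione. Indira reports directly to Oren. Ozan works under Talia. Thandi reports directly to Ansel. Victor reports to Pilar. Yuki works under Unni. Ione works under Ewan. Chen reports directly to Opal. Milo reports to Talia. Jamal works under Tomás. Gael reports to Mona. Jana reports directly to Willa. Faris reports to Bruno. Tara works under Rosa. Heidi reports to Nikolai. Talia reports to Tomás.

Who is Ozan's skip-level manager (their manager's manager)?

Ozan reports to Talia, and Talia reports to Tomás. So Ozan's skip-level manager is Tomás.

Tomás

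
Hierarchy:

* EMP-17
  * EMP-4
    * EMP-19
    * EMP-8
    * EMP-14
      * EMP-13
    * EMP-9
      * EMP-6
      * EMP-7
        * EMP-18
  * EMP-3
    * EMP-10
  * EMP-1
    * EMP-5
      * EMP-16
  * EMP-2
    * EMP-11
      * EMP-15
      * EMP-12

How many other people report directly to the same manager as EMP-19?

EMP-19 reports to EMP-4. EMP-4's other direct reports are EMP-8, EMP-14, EMP-9 — 3 peers.

3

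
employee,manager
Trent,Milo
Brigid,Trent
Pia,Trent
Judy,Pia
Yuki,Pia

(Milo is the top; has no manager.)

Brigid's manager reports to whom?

Milo

Brigid reports to Trent, and Trent reports to Milo. So Brigid's skip-level manager is Milo.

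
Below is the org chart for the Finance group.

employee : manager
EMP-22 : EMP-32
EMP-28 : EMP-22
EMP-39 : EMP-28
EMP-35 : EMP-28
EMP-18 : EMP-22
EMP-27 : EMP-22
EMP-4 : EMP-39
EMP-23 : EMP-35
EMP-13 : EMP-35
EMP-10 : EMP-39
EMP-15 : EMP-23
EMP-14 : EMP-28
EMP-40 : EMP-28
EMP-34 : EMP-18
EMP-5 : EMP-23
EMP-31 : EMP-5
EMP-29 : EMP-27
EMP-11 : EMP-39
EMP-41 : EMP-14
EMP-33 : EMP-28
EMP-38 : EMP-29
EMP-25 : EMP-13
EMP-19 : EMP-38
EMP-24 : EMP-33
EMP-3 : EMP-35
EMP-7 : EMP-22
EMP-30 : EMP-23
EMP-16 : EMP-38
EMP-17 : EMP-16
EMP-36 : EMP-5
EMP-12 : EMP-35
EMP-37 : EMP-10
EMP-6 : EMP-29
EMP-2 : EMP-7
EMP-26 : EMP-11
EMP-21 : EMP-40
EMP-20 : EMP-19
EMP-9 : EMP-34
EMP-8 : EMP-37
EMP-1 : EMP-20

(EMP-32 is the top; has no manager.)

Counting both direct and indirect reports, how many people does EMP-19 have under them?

EMP-19 directly manages EMP-20. Under EMP-20: EMP-1 (1). That's 2 in total.

2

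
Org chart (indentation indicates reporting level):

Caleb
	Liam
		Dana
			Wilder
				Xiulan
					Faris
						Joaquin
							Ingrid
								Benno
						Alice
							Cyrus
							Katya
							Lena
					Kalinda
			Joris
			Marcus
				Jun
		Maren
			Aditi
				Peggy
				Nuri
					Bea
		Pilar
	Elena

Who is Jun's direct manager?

Marcus

Jun reports directly to Marcus.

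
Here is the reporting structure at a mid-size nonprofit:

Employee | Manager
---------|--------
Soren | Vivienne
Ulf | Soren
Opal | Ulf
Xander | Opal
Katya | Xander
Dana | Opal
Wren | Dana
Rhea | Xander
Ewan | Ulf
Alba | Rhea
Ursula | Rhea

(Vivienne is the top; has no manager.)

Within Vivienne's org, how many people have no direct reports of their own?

5

The people in Vivienne's organization with no one reporting to them are Ewan, Wren, Ursula, Alba, Katya. That is 5.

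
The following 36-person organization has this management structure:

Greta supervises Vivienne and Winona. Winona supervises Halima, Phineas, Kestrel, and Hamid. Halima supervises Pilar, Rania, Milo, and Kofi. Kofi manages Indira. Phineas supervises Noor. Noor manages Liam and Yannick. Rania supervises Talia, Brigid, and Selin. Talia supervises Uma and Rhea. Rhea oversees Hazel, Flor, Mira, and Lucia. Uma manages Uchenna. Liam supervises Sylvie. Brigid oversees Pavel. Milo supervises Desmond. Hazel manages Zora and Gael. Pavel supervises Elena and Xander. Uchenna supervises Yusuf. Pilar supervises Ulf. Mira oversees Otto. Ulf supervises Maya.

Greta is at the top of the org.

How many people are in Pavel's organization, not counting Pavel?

2

Pavel directly manages Xander, Elena. Xander has no reports. Elena has no reports. So Pavel's organization is 2 direct reports plus everyone under them: 1 + 1 = 2.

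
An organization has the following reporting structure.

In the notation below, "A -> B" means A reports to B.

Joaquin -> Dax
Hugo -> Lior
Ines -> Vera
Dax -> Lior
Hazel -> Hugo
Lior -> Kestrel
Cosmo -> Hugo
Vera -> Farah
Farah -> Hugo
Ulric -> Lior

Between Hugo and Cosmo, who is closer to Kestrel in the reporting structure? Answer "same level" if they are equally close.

Hugo

Hugo is 2 levels below Kestrel; Cosmo is 3. Hugo is higher.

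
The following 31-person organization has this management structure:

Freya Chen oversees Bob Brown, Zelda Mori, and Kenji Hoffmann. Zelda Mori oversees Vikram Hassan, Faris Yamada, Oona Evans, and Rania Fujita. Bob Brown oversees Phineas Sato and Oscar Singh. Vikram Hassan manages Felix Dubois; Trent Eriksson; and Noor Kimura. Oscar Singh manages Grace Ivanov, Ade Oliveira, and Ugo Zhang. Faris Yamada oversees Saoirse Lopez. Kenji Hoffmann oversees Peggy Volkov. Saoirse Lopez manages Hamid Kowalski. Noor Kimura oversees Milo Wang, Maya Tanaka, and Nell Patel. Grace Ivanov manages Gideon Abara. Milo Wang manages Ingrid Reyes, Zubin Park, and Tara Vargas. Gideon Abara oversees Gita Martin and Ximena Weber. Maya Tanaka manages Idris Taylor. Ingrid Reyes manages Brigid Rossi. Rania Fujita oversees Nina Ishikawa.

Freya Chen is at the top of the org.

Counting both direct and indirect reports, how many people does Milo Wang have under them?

4

Milo Wang directly manages Ingrid Reyes, Zubin Park, Tara Vargas. Under Ingrid Reyes: Brigid Rossi (1). Zubin Park has no reports. Tara Vargas has no reports. So Milo Wang's organization is 3 direct reports plus everyone under them: 2 + 1 + 1 = 4.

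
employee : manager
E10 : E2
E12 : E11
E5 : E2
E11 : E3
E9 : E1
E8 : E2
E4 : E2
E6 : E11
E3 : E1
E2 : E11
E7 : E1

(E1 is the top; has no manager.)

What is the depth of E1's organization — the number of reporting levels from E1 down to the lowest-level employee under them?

The longest chain under E1 runs E1 → E3 → E11 → E2 → E4, which is 4 levels below E1.

4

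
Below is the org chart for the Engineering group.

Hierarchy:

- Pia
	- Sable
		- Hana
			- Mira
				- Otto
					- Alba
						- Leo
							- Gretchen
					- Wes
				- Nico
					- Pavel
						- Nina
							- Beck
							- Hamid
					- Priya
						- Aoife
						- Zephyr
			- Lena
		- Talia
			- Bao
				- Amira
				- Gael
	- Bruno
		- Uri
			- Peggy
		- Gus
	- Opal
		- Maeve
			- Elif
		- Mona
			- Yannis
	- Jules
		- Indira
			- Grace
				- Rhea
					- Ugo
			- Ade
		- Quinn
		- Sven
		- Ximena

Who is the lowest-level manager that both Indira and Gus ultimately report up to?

Pia

Indira's chain of managers is Jules, Pia. Gus's chain of managers is Bruno, Pia. The first manager that appears in both chains is Pia.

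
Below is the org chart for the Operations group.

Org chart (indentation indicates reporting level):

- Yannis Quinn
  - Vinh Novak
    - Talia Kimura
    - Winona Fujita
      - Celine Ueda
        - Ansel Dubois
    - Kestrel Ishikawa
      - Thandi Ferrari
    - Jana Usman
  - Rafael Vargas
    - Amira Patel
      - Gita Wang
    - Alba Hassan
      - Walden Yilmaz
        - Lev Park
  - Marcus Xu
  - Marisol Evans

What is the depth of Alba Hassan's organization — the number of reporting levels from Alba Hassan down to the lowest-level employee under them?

The longest chain under Alba Hassan runs Alba Hassan → Walden Yilmaz → Lev Park, which is 2 levels below Alba Hassan.

2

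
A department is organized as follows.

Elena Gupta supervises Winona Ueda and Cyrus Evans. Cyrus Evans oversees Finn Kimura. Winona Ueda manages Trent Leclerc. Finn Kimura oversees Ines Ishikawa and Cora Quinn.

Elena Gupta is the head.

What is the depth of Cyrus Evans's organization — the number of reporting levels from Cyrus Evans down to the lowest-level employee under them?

The longest chain under Cyrus Evans runs Cyrus Evans → Finn Kimura → Cora Quinn, which is 2 levels below Cyrus Evans.

2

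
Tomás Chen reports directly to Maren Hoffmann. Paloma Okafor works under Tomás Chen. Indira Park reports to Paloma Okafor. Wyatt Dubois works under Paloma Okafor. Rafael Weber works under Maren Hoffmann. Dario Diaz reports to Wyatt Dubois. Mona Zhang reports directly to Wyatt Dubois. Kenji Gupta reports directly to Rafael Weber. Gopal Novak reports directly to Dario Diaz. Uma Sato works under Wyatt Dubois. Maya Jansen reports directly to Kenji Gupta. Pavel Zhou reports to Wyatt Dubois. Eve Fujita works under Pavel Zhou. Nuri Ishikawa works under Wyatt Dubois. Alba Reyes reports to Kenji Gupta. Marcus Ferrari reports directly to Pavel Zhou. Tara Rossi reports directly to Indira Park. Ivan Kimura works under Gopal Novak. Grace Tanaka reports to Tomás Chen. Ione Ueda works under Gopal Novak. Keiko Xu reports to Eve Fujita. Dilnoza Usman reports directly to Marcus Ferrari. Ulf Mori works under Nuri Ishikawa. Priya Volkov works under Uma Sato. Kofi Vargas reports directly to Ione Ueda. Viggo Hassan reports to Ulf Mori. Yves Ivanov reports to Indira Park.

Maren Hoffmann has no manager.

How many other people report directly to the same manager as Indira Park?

1

Indira Park reports to Paloma Okafor. Paloma Okafor's other direct reports are Wyatt Dubois — 1 peer.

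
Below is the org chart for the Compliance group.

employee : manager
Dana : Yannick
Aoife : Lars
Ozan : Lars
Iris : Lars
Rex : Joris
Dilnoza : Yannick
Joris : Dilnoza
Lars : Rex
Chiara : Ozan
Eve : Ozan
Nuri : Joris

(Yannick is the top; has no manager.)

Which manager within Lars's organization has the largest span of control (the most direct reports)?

Lars

Direct-report counts within Lars's organization: Lars has 3; Ozan has 2. The largest is 3, held by Lars.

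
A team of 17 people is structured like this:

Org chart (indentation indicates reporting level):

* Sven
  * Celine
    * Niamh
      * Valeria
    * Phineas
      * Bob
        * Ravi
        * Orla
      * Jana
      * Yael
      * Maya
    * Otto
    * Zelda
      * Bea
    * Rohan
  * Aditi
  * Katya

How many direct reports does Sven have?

3

Sven directly manages Celine, Aditi, Katya. That is 3 direct reports.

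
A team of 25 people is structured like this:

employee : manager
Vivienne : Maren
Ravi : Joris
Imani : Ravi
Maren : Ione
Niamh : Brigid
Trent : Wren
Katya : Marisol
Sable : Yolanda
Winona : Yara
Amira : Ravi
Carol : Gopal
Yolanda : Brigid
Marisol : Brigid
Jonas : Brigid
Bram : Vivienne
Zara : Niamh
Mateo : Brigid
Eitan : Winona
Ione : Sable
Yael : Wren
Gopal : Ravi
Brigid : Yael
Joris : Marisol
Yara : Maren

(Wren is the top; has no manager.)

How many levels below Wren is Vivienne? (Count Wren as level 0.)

7

Chain from Vivienne up to Wren: Vivienne → Maren → Ione → Sable → Yolanda → Brigid → Yael → Wren. That is 7 steps up, so Vivienne is 7 levels below Wren.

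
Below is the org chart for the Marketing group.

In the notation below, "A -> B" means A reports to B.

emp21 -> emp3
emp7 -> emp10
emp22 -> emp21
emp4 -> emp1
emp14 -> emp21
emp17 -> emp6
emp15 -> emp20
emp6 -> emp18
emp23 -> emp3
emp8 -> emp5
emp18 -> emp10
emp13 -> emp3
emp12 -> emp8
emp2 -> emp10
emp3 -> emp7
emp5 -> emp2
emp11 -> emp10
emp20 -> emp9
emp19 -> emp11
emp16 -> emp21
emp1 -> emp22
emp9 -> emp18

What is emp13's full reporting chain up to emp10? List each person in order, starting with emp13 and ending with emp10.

emp13 reports to emp3. emp3 reports to emp7. emp7 reports to emp10. emp10 is at the top.

emp13 -> emp3 -> emp7 -> emp10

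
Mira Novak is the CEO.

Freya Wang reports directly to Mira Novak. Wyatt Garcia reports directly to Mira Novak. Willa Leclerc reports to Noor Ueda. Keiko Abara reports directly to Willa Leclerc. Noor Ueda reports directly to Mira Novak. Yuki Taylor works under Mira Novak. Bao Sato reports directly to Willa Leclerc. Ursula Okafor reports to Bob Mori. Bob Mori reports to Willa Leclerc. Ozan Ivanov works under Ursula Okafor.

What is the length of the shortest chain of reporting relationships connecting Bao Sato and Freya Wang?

Bao Sato is 3 levels below Mira Novak, and Freya Wang is 1 level below Mira Novak (their lowest common manager). The shortest path runs up from Bao Sato to Mira Novak and back down to Freya Wang: 3 + 1 = 4 links.

4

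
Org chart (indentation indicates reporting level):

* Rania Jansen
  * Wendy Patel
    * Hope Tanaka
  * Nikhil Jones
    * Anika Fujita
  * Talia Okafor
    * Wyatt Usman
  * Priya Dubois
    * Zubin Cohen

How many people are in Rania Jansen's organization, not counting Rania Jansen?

8

Rania Jansen directly manages Wendy Patel, Nikhil Jones, Talia Okafor, Priya Dubois. Under Wendy Patel: Hope Tanaka (1). Under Nikhil Jones: Anika Fujita (1). Under Talia Okafor: Wyatt Usman (1). Under Priya Dubois: Zubin Cohen (1). So Rania Jansen's organization is 4 direct reports plus everyone under them: 2 + 2 + 2 + 2 = 8.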